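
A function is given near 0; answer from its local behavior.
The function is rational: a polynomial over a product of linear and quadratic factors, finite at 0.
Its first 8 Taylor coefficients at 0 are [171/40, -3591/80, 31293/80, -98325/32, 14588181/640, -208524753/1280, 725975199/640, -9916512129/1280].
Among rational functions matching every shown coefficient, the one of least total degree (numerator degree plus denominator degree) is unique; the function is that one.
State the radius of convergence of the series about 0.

The radius of convergence is 1/6.

No rational of total degree below 5 reproduces all 8 coefficients; solving the [0/5] Pade equations on them gives f(η) = -19/(20*(η - 2)**3*(η + 1/6)**2), whose expansion matches every shown term.
Denominator factor (η + 1/6)^2: pole of order 2 at -1/6, modulus 1/6.
Denominator factor (η - 2)^3: pole of order 3 at 2, modulus 2.
The radius of convergence is the smallest modulus among the singular points: 1/6.


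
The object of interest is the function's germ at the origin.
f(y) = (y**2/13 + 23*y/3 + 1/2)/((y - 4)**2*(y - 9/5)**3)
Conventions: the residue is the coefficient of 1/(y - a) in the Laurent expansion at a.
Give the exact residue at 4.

The residue is -3849875/1141998.

At the order-2 pole 4 set g(y) = (y - (4))^2*f(y) = (y**2/13 + 23*y/3 + 1/2)/(y - 9/5)**3.
Order-2 pole: residue = g'(a); g'(4) = -3849875/1141998, so the residue is -3849875/1141998.


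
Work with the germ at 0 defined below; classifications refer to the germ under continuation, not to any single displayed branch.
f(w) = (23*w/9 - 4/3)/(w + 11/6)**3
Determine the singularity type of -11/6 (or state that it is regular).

The denominator factor w + 11/6 vanishes at -11/6 and appears to the power 3; the numerator there equals -325/54, nonzero, and no other factor vanishes.
Hence a pole whose order is the multiplicity, 3.

The point is a pole of order 3.


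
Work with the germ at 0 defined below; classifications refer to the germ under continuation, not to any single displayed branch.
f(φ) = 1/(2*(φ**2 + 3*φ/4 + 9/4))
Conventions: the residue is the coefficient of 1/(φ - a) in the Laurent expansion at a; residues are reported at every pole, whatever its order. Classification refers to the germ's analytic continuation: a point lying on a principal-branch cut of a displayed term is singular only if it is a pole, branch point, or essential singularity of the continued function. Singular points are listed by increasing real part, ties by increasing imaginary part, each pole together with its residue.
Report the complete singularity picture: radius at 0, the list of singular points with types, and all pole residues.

Radius of convergence at 0: 3/2.
At (-3/8) - ((3/8)*sqrt(15))*i: a pole of order 1; residue ((2/45)*sqrt(15))*i.
At (-3/8) + ((3/8)*sqrt(15))*i: a pole of order 1; residue -((2/45)*sqrt(15))*i.

Denominator factor (φ**2 + 3*φ/4 + 9/4): discriminant -135/16, complex-conjugate roots (-3/8) + ((3/8)*sqrt(15))*i and (-3/8) - ((3/8)*sqrt(15))*i; poles of order 1, moduli 3/2 and 3/2.
The radius of convergence is the smallest modulus among the singular points: 3/2.
The factor φ**2 + 3*φ/4 + 9/4 splits as (φ - a)(φ - a') with a = (-3/8) - ((3/8)*sqrt(15))*i, a' = (-3/8) + ((3/8)*sqrt(15))*i. At the order-1 pole a set g(φ) = (φ - a)*f(φ) = [1/2] / (φ - a').
Simple pole: residue = g(a) at a = (-3/8) - ((3/8)*sqrt(15))*i, which is ((2/45)*sqrt(15))*i.
The factor φ**2 + 3*φ/4 + 9/4 splits as (φ - a)(φ - a') with a = (-3/8) + ((3/8)*sqrt(15))*i, a' = (-3/8) - ((3/8)*sqrt(15))*i. At the order-1 pole a set g(φ) = (φ - a)*f(φ) = [1/2] / (φ - a').
Simple pole: residue = g(a) at a = (-3/8) + ((3/8)*sqrt(15))*i, which is -((2/45)*sqrt(15))*i.
List the singular points by increasing real part (a conjugate pair: the negative imaginary part first).


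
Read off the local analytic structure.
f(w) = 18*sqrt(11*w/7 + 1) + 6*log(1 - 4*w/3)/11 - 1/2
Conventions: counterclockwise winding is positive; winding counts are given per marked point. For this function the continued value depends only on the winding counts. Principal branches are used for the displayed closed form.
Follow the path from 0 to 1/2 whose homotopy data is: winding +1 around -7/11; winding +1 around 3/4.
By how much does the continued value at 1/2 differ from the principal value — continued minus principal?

The rational part is single-valued and drops out of the difference; each branch term changes only by its own monodromy.
(18)*sqrt(1 - w/(-7/11)): winding +1 is odd, the square root flips sign, contributing -2*(18)*sqrt(1 - (1/2)/(-7/11)) = -2*(18)*sqrt(25/14) = -(90/7)*sqrt(14).
(6/11)*log(1 - w/(3/4)): each positive loop around 3/4 adds 2*pi*i to the log, so winding +1 contributes (6/11)*(1)*2*pi*i = (12/11)*pi*i.
Summing the contributions at w = 1/2 gives (-(90/7)*sqrt(14)) + ((12/11)*pi)*i.

Continued minus principal equals (-(90/7)*sqrt(14)) + ((12/11)*pi)*i.


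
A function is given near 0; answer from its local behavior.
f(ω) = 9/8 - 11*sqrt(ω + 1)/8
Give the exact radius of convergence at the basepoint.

The radius of convergence is 1.

Branch term (-11/8)*sqrt(1 - ω/(-1)): its argument vanishes at ω = -1, a square-root branch point, modulus 1.
The radius of convergence is the smallest modulus among the singular points: 1.


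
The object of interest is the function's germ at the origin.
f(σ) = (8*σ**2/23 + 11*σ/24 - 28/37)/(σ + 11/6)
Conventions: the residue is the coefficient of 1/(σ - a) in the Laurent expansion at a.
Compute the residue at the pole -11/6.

The residue is -5827/13616.

At the order-1 pole -11/6 set g(σ) = (σ - (-11/6))*f(σ) = 8*σ**2/23 + 11*σ/24 - 28/37.
Simple pole: residue = g(a) at a = -11/6, which is -5827/13616.


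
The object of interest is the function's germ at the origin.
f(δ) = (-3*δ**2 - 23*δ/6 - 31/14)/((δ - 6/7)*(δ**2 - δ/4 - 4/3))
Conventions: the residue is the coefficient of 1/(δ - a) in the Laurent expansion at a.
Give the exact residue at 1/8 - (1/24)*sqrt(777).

The residue is -1491/239 + (39344/185703)*sqrt(777).

The factor δ**2 - δ/4 - 4/3 splits as (δ - a)(δ - a') with a = 1/8 - (1/24)*sqrt(777), a' = 1/8 + (1/24)*sqrt(777). At the order-1 pole a set g(δ) = (δ - a)*f(δ) = [(-3*δ**2 - 23*δ/6 - 31/14)/(δ - 6/7)] / (δ - a').
Simple pole: residue = g(a) at a = 1/8 - (1/24)*sqrt(777), which is -1491/239 + (39344/185703)*sqrt(777).


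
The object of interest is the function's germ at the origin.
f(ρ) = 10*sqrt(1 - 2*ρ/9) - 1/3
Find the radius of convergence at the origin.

The radius of convergence is 9/2.

Branch term (10)*sqrt(1 - ρ/(9/2)): its argument vanishes at ρ = 9/2, a square-root branch point, modulus 9/2.
The radius of convergence is the smallest modulus among the singular points: 9/2.


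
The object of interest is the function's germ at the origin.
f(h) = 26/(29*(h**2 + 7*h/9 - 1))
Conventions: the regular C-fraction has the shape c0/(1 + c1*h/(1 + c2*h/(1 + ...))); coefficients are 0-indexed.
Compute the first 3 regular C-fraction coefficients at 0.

The regular C-fraction coefficients are [-26/29, -7/9, -9/7].


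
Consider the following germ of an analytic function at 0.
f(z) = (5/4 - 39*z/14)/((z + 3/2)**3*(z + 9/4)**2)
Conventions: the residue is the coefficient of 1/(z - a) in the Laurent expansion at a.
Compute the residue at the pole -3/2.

The residue is 12224/189.

At the order-3 pole -3/2 set g(z) = (z - (-3/2))^3*f(z) = (5/4 - 39*z/14)/(z + 9/4)**2.
Order-3 pole: residue = g''(a)/2; g''(-3/2) = 24448/189, so the residue is 12224/189.


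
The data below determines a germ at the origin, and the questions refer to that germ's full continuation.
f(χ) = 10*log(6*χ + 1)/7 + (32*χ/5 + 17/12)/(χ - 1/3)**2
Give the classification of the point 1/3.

The point is a pole of order 2.

The denominator factor χ - 1/3 vanishes at 1/3 and appears to the power 2; the numerator there equals 71/20, nonzero, and no other factor vanishes.
The branch terms are analytic at this point.
Hence a pole whose order is the multiplicity, 2.


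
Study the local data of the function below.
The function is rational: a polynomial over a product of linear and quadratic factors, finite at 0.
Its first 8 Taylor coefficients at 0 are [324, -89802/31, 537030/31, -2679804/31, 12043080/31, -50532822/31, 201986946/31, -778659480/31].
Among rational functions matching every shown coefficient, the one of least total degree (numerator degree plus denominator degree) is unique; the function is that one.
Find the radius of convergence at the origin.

No rational of total degree below 4 reproduces all 8 coefficients; solving the [1/3] Pade equations on them gives f(ν) = (22*ν/31 + 12)/(ν + 1/3)**3, whose expansion matches every shown term.
Denominator factor (ν + 1/3)^3: pole of order 3 at -1/3, modulus 1/3.
The radius of convergence is the smallest modulus among the singular points: 1/3.

The radius of convergence is 1/3.


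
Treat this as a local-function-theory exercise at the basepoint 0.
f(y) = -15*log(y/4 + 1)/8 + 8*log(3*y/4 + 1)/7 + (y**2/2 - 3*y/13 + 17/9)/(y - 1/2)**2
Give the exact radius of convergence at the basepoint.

The radius of convergence is 1/2.

Denominator factor (y - 1/2)^2: pole of order 2 at 1/2, modulus 1/2.
Branch term (8/7)*log(1 - y/(-4/3)): its argument vanishes at y = -4/3, a logarithmic branch point, modulus 4/3.
Branch term (-15/8)*log(1 - y/(-4)): its argument vanishes at y = -4, a logarithmic branch point, modulus 4.
The radius of convergence is the smallest modulus among the singular points: 1/2.


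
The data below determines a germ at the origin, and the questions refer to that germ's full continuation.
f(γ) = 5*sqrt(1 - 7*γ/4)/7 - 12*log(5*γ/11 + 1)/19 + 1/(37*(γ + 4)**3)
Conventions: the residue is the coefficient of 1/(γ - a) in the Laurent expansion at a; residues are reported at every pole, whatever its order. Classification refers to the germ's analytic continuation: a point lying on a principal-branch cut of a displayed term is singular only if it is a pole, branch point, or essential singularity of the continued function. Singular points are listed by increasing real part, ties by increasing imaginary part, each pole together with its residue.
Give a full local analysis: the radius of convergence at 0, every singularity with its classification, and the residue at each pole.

Denominator factor (γ + 4)^3: pole of order 3 at -4, modulus 4.
Branch term (-12/19)*log(1 - γ/(-11/5)): its argument vanishes at γ = -11/5, a logarithmic branch point, modulus 11/5.
Branch term (5/7)*sqrt(1 - γ/(4/7)): its argument vanishes at γ = 4/7, a square-root branch point, modulus 4/7.
The radius of convergence is the smallest modulus among the singular points: 4/7.
The branch terms are analytic at -4 and contribute nothing to the residue; only the rational part matters.
At the order-3 pole -4 set g(γ) = (γ - (-4))^3*(rational part) = 1/37.
Order-3 pole: residue = g''(a)/2; g''(-4) = 0, so the residue is 0.
List the singular points by increasing real part (a conjugate pair: the negative imaginary part first).

Radius of convergence at 0: 4/7.
At -4: a pole of order 3; residue 0.
At -11/5: a logarithmic branch point.
At 4/7: an algebraic (square-root) branch point.


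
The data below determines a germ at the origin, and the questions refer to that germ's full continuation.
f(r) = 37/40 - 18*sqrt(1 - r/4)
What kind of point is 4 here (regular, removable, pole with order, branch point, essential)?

The term (-18)*sqrt(1 - r/(4)) has argument 1 - 4/(4) = 0 at 4: a square-root (algebraic, two-sheeted) branch point; the remaining terms are analytic or single-valued there.

The point is an algebraic (square-root) branch point.


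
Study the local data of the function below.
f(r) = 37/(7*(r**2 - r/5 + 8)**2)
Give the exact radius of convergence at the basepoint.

Denominator factor (r**2 - r/5 + 8)^2: discriminant -799/25, complex-conjugate roots (1/10) + ((1/10)*sqrt(799))*i and (1/10) - ((1/10)*sqrt(799))*i; poles of order 2, moduli (2)*sqrt(2) and (2)*sqrt(2).
The radius of convergence is the smallest modulus among the singular points: (2)*sqrt(2).

The radius of convergence is (2)*sqrt(2).


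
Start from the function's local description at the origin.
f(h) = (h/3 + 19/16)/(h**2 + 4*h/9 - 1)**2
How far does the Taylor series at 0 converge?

Denominator factor (h**2 + 4*h/9 - 1)^2: discriminant 340/81, real irrational roots -2/9 + (1/9)*sqrt(85) and -2/9 - (1/9)*sqrt(85); poles of order 2, moduli -2/9 + (1/9)*sqrt(85) and 2/9 + (1/9)*sqrt(85).
The radius of convergence is the smallest modulus among the singular points: -2/9 + (1/9)*sqrt(85).

The radius of convergence is -2/9 + (1/9)*sqrt(85).


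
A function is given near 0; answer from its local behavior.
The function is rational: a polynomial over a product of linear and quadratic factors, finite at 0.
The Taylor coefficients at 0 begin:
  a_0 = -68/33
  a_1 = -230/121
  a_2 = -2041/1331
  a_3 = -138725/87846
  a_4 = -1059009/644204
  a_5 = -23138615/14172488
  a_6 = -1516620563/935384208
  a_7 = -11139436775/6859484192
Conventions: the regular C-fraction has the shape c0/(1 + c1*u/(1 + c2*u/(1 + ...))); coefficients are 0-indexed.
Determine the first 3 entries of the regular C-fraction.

The regular C-fraction coefficients are [-68/33, -345/374, 2489/21505].

Taylor coefficients (read off): a_0 = -68/33, a_1 = -230/121, a_2 = -2041/1331.
c0 = a_0 = -68/33. Peel one level at a time: if S = 1 + c*u/S' with S'(0) = 1, then c is the u-coefficient of S and S' = c*u/(S - 1).
S_1 = c0/f = 1 + (-345/374)*u + (7467/69938)*u^2 + ...; c1 = -345/374.
S_2 = c1*u/(S_1 - 1) = 1 + (2489/21505)*u + ...; c2 = 2489/21505.


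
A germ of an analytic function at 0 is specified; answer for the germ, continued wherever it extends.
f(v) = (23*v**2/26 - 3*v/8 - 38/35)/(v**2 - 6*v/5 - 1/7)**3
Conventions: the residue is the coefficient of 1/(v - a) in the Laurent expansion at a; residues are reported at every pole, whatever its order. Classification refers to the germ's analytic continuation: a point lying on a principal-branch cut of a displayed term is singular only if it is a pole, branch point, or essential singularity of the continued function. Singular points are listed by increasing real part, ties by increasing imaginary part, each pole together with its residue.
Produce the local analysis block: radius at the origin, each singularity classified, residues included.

Radius of convergence at 0: -3/5 + (2/35)*sqrt(154).
At 3/5 - (2/35)*sqrt(154): a pole of order 3; residue (54488875/566984704)*sqrt(154).
At 3/5 + (2/35)*sqrt(154): a pole of order 3; residue -(54488875/566984704)*sqrt(154).


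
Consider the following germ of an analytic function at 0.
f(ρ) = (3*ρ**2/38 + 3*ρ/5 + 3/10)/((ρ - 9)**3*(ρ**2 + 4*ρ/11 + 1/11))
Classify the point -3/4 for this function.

The point is a regular point.

Denominator factors: ρ - 9 = -39/4 at ρ = -3/4; ρ**2 + 4*ρ/11 + 1/11 = 67/176 at ρ = -3/4 — none vanishes.
So the germ continues analytically to -3/4.


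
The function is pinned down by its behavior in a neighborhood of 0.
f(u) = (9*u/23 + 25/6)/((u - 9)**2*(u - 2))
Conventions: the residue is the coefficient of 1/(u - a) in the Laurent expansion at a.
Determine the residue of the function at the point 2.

The residue is 683/6762.

At the order-1 pole 2 set g(u) = (u - (2))*f(u) = (9*u/23 + 25/6)/(u - 9)**2.
Simple pole: residue = g(a) at a = 2, which is 683/6762.


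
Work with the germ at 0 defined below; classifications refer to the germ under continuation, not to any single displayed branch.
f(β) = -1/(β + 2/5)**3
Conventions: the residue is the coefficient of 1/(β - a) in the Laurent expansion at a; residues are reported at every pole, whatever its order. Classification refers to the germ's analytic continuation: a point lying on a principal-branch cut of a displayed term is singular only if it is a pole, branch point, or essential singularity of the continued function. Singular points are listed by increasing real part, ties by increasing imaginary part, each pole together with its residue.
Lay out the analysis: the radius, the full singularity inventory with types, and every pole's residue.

Radius of convergence at 0: 2/5.
At -2/5: a pole of order 3; residue 0.

Denominator factor (β + 2/5)^3: pole of order 3 at -2/5, modulus 2/5.
The radius of convergence is the smallest modulus among the singular points: 2/5.
At the order-3 pole -2/5 set g(β) = (β - (-2/5))^3*f(β) = -1.
Order-3 pole: residue = g''(a)/2; g''(-2/5) = 0, so the residue is 0.


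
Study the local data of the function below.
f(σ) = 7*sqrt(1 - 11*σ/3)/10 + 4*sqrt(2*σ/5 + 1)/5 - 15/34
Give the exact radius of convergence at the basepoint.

Branch term (7/10)*sqrt(1 - σ/(3/11)): its argument vanishes at σ = 3/11, a square-root branch point, modulus 3/11.
Branch term (4/5)*sqrt(1 - σ/(-5/2)): its argument vanishes at σ = -5/2, a square-root branch point, modulus 5/2.
The radius of convergence is the smallest modulus among the singular points: 3/11.

The radius of convergence is 3/11.


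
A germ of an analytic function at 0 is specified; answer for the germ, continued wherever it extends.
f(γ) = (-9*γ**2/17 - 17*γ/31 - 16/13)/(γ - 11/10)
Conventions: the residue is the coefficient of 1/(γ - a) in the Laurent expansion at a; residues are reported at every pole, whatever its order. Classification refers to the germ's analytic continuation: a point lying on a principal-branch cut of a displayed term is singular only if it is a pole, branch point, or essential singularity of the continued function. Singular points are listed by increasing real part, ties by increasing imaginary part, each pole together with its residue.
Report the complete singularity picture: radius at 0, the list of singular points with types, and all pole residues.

Radius of convergence at 0: 11/10.
At 11/10: a pole of order 1; residue -1695337/685100.

Denominator factor (γ - 11/10): pole of order 1 at 11/10, modulus 11/10.
The radius of convergence is the smallest modulus among the singular points: 11/10.
At the order-1 pole 11/10 set g(γ) = (γ - (11/10))*f(γ) = -9*γ**2/17 - 17*γ/31 - 16/13.
Simple pole: residue = g(a) at a = 11/10, which is -1695337/685100.


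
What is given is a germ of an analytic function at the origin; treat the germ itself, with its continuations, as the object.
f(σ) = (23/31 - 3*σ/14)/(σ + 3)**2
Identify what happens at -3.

The denominator factor σ + 3 vanishes at -3 and appears to the power 2; the numerator there equals 601/434, nonzero, and no other factor vanishes.
Hence a pole whose order is the multiplicity, 2.

The point is a pole of order 2.


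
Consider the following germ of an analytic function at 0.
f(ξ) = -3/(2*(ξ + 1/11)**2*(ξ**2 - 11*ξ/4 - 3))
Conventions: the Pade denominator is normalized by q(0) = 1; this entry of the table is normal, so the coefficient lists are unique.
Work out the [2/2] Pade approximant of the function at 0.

Taylor coefficients needed (expand at 0): a_0 = 121/2, a_1 = -33275/24, a_2 = 6696745/288, a_3 = -1188445907/3456, a_4 = 197069793217/41472.
Write the denominator as Q(ξ) = 1 + q1*ξ + q2*ξ^2. Requiring Q*f - P = O(ξ^5) with deg P <= 2 kills the coefficients of ξ^3..ξ^4 in Q*f:
  ξ^3: a_3 + q1*a_2 + q2*a_1 = 0, i.e. -1188445907/3456 + (6696745/288)*q1 + (-33275/24)*q2 = 0.
  ξ^4: a_4 + q1*a_3 + q2*a_2 = 0, i.e. 197069793217/41472 + (-1188445907/3456)*q1 + (6696745/288)*q2 = 0.
Solving this linear system: q1 = 132924077/6034260, q2 = 915798527/7542825.
The numerator is Q*f truncated at degree 2: P0 = a_0 = 121/2; P1 = a_1 + q1*a_0 = -27028617/502855; P2 = a_2 + q1*a_1 + q2*a_0 = 285924089/5028550.

The Pade approximant has numerator coefficients [121/2, -27028617/502855, 285924089/5028550]; denominator coefficients [1, 132924077/6034260, 915798527/7542825].


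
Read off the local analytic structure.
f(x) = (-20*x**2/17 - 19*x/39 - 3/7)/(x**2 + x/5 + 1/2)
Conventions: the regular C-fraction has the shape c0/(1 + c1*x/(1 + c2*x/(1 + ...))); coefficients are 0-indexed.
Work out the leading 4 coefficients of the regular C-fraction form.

The regular C-fraction coefficients are [-6/7, -431/585, 107521/857259, -16445605410/787806367].

Taylor coefficients (expand at 0): a_0 = -6/7, a_1 = -862/1365, a_2 = -44792/116025, a_3 = 822284/580125.
c0 = a_0 = -6/7. Peel one level at a time: if S = 1 + c*x/S' with S'(0) = 1, then c is the x-coefficient of S and S' = c*x/(S - 1).
S_1 = c0/f = 1 + (-431/585)*x + (107521/1163565)*x^2 + ...; c1 = -431/585.
S_2 = c1*x/(S_1 - 1) = 1 + (107521/857259)*x + (140560730/53684929)*x^2 + ...; c2 = 107521/857259.
S_3 = c2*x/(S_2 - 1) = 1 + (-16445605410/787806367)*x + ...; c3 = -16445605410/787806367.


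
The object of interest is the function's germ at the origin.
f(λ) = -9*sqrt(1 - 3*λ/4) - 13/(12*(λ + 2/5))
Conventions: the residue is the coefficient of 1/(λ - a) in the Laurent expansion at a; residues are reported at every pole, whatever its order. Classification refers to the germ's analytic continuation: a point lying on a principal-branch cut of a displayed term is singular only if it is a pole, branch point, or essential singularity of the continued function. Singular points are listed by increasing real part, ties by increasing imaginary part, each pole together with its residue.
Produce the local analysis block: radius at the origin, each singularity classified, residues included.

Radius of convergence at 0: 2/5.
At -2/5: a pole of order 1; residue -13/12.
At 4/3: an algebraic (square-root) branch point.

Denominator factor (λ + 2/5): pole of order 1 at -2/5, modulus 2/5.
Branch term (-9)*sqrt(1 - λ/(4/3)): its argument vanishes at λ = 4/3, a square-root branch point, modulus 4/3.
The radius of convergence is the smallest modulus among the singular points: 2/5.
The branch term is analytic at -2/5 and contributes nothing to the residue; only the rational part matters.
At the order-1 pole -2/5 set g(λ) = (λ - (-2/5))*(rational part) = -13/12.
Simple pole: residue = g(a) at a = -2/5, which is -13/12.
List the singular points by increasing real part (a conjugate pair: the negative imaginary part first).


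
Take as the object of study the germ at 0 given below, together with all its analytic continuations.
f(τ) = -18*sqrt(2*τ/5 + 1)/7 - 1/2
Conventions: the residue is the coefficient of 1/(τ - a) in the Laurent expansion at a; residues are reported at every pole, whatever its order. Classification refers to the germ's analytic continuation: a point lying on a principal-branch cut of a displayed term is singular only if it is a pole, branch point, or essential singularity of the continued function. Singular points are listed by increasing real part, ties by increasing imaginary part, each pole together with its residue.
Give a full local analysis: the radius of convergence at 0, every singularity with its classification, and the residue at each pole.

Branch term (-18/7)*sqrt(1 - τ/(-5/2)): its argument vanishes at τ = -5/2, a square-root branch point, modulus 5/2.
The radius of convergence is the smallest modulus among the singular points: 5/2.

Radius of convergence at 0: 5/2.
At -5/2: an algebraic (square-root) branch point.


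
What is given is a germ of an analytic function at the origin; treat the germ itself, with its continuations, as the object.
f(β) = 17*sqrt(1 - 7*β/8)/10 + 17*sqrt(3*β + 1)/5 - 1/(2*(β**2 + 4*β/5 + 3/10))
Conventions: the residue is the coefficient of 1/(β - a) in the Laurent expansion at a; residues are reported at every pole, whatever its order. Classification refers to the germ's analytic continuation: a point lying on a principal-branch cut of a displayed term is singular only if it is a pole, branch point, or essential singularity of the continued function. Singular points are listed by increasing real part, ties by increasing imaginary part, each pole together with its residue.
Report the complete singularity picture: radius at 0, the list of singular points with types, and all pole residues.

Denominator factor (β**2 + 4*β/5 + 3/10): discriminant -14/25, complex-conjugate roots (-2/5) + ((1/10)*sqrt(14))*i and (-2/5) - ((1/10)*sqrt(14))*i; poles of order 1, moduli (1/10)*sqrt(30) and (1/10)*sqrt(30).
Branch term (17/10)*sqrt(1 - β/(8/7)): its argument vanishes at β = 8/7, a square-root branch point, modulus 8/7.
Branch term (17/5)*sqrt(1 - β/(-1/3)): its argument vanishes at β = -1/3, a square-root branch point, modulus 1/3.
The radius of convergence is the smallest modulus among the singular points: 1/3.
The branch terms are analytic at (-2/5) - ((1/10)*sqrt(14))*i and contribute nothing to the residue; only the rational part matters.
The factor β**2 + 4*β/5 + 3/10 splits as (β - a)(β - a') with a = (-2/5) - ((1/10)*sqrt(14))*i, a' = (-2/5) + ((1/10)*sqrt(14))*i. At the order-1 pole a set g(β) = (β - a)*(rational part) = [-1/2] / (β - a').
Simple pole: residue = g(a) at a = (-2/5) - ((1/10)*sqrt(14))*i, which is -((5/28)*sqrt(14))*i.
The branch terms are analytic at (-2/5) + ((1/10)*sqrt(14))*i and contribute nothing to the residue; only the rational part matters.
The factor β**2 + 4*β/5 + 3/10 splits as (β - a)(β - a') with a = (-2/5) + ((1/10)*sqrt(14))*i, a' = (-2/5) - ((1/10)*sqrt(14))*i. At the order-1 pole a set g(β) = (β - a)*(rational part) = [-1/2] / (β - a').
Simple pole: residue = g(a) at a = (-2/5) + ((1/10)*sqrt(14))*i, which is ((5/28)*sqrt(14))*i.
List the singular points by increasing real part (a conjugate pair: the negative imaginary part first).

Radius of convergence at 0: 1/3.
At (-2/5) - ((1/10)*sqrt(14))*i: a pole of order 1; residue -((5/28)*sqrt(14))*i.
At (-2/5) + ((1/10)*sqrt(14))*i: a pole of order 1; residue ((5/28)*sqrt(14))*i.
At -1/3: an algebraic (square-root) branch point.
At 8/7: an algebraic (square-root) branch point.


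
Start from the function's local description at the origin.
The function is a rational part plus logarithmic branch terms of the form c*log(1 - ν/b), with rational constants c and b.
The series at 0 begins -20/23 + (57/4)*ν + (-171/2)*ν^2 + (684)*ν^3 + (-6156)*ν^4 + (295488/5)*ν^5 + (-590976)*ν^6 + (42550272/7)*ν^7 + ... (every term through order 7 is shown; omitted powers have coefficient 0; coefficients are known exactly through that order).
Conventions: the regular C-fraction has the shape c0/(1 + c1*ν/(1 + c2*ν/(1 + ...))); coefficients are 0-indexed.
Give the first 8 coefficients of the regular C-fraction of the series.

The regular C-fraction coefficients are [-20/23, 1311/80, -831/80, -320/277, 1982/277, 6648/4955, 23082/4955, 53514/26929].

Taylor coefficients (read off): a_0 = -20/23, a_1 = 57/4, a_2 = -171/2, a_3 = 684, a_4 = -6156, a_5 = 295488/5, a_6 = -590976, a_7 = 42550272/7.
c0 = a_0 = -20/23. Peel one level at a time: if S = 1 + c*ν/S' with S'(0) = 1, then c is the ν-coefficient of S and S' = c*ν/(S - 1).
S_1 = c0/f = 1 + (1311/80)*ν + (1089441/6400)*ν^2 + ...; c1 = 1311/80.
S_2 = c1*ν/(S_1 - 1) = 1 + (-831/80)*ν + (-12)*ν^2 + ...; c2 = -831/80.
S_3 = c2*ν/(S_2 - 1) = 1 + (-320/277)*ν + (634240/76729)*ν^2 + ...; c3 = -320/277.
S_4 = c3*ν/(S_3 - 1) = 1 + (1982/277)*ν + (-48/5)*ν^2 + ...; c4 = 1982/277.
S_5 = c4*ν/(S_4 - 1) = 1 + (6648/4955)*ν + (-153449136/24552025)*ν^2 + ...; c5 = 6648/4955.
S_6 = c5*ν/(S_5 - 1) = 1 + (23082/4955)*ν + (-324/35)*ν^2 + ...; c6 = 23082/4955.
S_7 = c6*ν/(S_6 - 1) = 1 + (53514/26929)*ν + ...; c7 = 53514/26929.


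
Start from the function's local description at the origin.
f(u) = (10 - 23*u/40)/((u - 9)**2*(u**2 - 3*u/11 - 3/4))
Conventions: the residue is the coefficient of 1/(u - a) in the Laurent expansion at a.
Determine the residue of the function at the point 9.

At the order-2 pole 9 set g(u) = (u - (9))^2*f(u) = (10 - 23*u/40)/(u**2 - 3*u/11 - 3/4).
Order-2 pole: residue = g'(a); g'(9) = -840653/39056430, so the residue is -840653/39056430.

The residue is -840653/39056430.


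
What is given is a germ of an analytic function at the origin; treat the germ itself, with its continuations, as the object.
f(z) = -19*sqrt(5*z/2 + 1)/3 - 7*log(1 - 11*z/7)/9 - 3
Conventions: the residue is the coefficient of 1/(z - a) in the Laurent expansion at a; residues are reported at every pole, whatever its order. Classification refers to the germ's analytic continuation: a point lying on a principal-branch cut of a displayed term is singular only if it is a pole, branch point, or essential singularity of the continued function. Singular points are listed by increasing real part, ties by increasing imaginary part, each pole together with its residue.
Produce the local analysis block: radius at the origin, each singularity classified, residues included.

Branch term (-7/9)*log(1 - z/(7/11)): its argument vanishes at z = 7/11, a logarithmic branch point, modulus 7/11.
Branch term (-19/3)*sqrt(1 - z/(-2/5)): its argument vanishes at z = -2/5, a square-root branch point, modulus 2/5.
The radius of convergence is the smallest modulus among the singular points: 2/5.
List the singular points by increasing real part (a conjugate pair: the negative imaginary part first).

Radius of convergence at 0: 2/5.
At -2/5: an algebraic (square-root) branch point.
At 7/11: a logarithmic branch point.


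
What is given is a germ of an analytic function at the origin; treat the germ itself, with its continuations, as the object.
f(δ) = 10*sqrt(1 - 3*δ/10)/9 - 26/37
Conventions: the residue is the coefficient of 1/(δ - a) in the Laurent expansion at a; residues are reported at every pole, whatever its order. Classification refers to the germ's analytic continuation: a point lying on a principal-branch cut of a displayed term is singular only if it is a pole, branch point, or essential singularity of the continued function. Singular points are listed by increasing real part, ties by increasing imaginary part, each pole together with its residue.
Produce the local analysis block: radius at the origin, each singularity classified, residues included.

Branch term (10/9)*sqrt(1 - δ/(10/3)): its argument vanishes at δ = 10/3, a square-root branch point, modulus 10/3.
The radius of convergence is the smallest modulus among the singular points: 10/3.

Radius of convergence at 0: 10/3.
At 10/3: an algebraic (square-root) branch point.


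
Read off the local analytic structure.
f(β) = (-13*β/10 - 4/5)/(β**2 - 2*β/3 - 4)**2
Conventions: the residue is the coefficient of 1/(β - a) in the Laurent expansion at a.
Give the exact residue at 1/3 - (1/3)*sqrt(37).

The residue is -(9/1480)*sqrt(37).

The factor β**2 - 2*β/3 - 4 splits as (β - a)(β - a') with a = 1/3 - (1/3)*sqrt(37), a' = 1/3 + (1/3)*sqrt(37). At the order-2 pole a set g(β) = (β - a)^2*f(β) = [-13*β/10 - 4/5] / (β - a')^2.
Order-2 pole: residue = g'(a); g'(1/3 - (1/3)*sqrt(37)) = -(9/1480)*sqrt(37), so the residue is -(9/1480)*sqrt(37).


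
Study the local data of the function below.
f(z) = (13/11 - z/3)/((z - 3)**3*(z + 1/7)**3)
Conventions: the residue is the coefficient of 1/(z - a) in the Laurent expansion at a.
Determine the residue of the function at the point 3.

At the order-3 pole 3 set g(z) = (z - (3))^3*f(z) = (13/11 - z/3)/(z + 1/7)**3.
Order-3 pole: residue = g''(a)/2; g''(3) = 391363/14172488, so the residue is 391363/28344976.

The residue is 391363/28344976.


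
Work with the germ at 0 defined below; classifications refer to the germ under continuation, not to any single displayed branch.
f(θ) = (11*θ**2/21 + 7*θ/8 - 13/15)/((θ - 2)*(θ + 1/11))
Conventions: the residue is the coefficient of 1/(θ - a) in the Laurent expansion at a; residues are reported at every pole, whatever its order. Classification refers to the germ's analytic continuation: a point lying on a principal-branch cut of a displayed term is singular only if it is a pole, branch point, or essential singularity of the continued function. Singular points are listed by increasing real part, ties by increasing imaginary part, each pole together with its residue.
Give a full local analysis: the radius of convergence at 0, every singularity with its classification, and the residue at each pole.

Denominator factor (θ - 2): pole of order 1 at 2, modulus 2.
Denominator factor (θ + 1/11): pole of order 1 at -1/11, modulus 1/11.
The radius of convergence is the smallest modulus among the singular points: 1/11.
At the order-1 pole -1/11 set g(θ) = (θ - (-1/11))*f(θ) = (11*θ**2/21 + 7*θ/8 - 13/15)/(θ - 2).
Simple pole: residue = g(a) at a = -1/11, which is 2901/6440.
At the order-1 pole 2 set g(θ) = (θ - (2))*f(θ) = (11*θ**2/21 + 7*θ/8 - 13/15)/(θ + 1/11).
Simple pole: residue = g(a) at a = 2, which is 4587/3220.
List the singular points by increasing real part (a conjugate pair: the negative imaginary part first).

Radius of convergence at 0: 1/11.
At -1/11: a pole of order 1; residue 2901/6440.
At 2: a pole of order 1; residue 4587/3220.


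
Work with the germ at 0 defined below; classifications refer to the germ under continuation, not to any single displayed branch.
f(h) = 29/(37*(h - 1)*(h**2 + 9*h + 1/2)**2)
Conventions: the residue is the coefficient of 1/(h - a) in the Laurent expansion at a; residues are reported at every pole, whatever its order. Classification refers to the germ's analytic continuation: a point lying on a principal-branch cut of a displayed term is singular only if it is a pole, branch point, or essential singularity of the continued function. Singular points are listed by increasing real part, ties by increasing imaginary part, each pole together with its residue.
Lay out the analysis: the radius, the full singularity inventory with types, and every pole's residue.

Radius of convergence at 0: 9/2 - (1/2)*sqrt(79).
At -9/2 - (1/2)*sqrt(79): a pole of order 2; residue -58/16317 + (37004/101834397)*sqrt(79).
At -9/2 + (1/2)*sqrt(79): a pole of order 2; residue -58/16317 - (37004/101834397)*sqrt(79).
At 1: a pole of order 1; residue 116/16317.


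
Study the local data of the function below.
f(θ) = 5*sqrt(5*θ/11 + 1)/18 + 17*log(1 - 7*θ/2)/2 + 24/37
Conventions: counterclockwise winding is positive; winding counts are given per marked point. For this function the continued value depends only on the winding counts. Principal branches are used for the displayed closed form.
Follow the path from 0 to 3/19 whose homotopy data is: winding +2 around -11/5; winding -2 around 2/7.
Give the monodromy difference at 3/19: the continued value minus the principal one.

Continued minus principal equals -(34)*pi*i.

The rational part is single-valued and drops out of the difference; each branch term changes only by its own monodromy.
(5/18)*sqrt(1 - θ/(-11/5)): winding +2 is even, the square root returns to the same sheet, contribution 0.
(17/2)*log(1 - θ/(2/7)): each positive loop around 2/7 adds 2*pi*i to the log, so winding -2 contributes (17/2)*(-2)*2*pi*i = -(34)*pi*i.
Summing the contributions at θ = 3/19 gives -(34)*pi*i.


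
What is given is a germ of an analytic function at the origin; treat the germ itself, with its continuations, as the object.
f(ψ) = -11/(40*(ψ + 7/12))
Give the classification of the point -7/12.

The point is a pole of order 1.

The denominator factor ψ + 7/12 vanishes at -7/12 and appears to the power 1; the numerator there equals -11/40, nonzero, and no other factor vanishes.
Hence a pole whose order is the multiplicity, 1.


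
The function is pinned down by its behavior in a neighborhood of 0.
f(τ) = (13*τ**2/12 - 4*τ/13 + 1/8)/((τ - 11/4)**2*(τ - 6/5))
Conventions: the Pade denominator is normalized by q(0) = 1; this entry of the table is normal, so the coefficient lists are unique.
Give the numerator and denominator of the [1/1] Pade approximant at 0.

The Pade approximant has numerator coefficients [-5/363, -1167780/13375219]; denominator coefficients [1, 369349/51018].

Taylor coefficients needed (expand at 0): a_0 = -5/363, a_1 = 3865/311454, a_2 = -1846745/20555964.
Write the denominator as Q(τ) = 1 + q1*τ. Requiring Q*f - P = O(τ^3) with deg P <= 1 kills the coefficients of τ^2..τ^2 in Q*f:
  τ^2: a_2 + q1*a_1 = 0, i.e. -1846745/20555964 + (3865/311454)*q1 = 0.
Solving this linear system: q1 = 369349/51018.
The numerator is Q*f truncated at degree 1: P0 = a_0 = -5/363; P1 = a_1 + q1*a_0 = -1167780/13375219.


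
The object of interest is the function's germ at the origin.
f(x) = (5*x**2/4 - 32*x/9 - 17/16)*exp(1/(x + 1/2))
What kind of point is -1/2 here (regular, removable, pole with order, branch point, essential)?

The exponent 1/(x - (-1/2)) has a pole at -1/2, so exp(1/(x - (-1/2))) takes every nonzero value near it: an essential singularity (not a pole of any order).

The point is an essential singularity.


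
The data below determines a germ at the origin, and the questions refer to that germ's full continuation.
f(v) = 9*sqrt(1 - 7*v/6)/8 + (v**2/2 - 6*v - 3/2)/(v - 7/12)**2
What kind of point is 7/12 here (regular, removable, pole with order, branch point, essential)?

The denominator factor v - 7/12 vanishes at 7/12 and appears to the power 2; the numerator there equals -1391/288, nonzero, and no other factor vanishes.
The branch terms are analytic at this point.
Hence a pole whose order is the multiplicity, 2.

The point is a pole of order 2.


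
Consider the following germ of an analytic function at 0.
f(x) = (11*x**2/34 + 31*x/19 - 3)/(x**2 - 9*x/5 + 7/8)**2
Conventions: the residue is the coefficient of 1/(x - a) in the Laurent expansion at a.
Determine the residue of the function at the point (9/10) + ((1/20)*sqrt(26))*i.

The residue is ((806525/218348)*sqrt(26))*i.

The factor x**2 - 9*x/5 + 7/8 splits as (x - a)(x - a') with a = (9/10) + ((1/20)*sqrt(26))*i, a' = (9/10) - ((1/20)*sqrt(26))*i. At the order-2 pole a set g(x) = (x - a)^2*f(x) = [11*x**2/34 + 31*x/19 - 3] / (x - a')^2.
Order-2 pole: residue = g'(a); g'((9/10) + ((1/20)*sqrt(26))*i) = ((806525/218348)*sqrt(26))*i, so the residue is ((806525/218348)*sqrt(26))*i.


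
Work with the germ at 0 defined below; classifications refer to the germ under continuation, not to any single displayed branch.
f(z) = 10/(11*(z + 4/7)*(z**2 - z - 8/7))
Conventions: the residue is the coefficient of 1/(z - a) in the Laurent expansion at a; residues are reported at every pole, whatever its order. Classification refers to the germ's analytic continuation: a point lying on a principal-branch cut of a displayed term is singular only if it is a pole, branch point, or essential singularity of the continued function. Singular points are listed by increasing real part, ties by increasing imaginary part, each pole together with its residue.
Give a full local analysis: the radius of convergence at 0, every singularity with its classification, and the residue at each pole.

Radius of convergence at 0: 4/7.
At 1/2 - (1/14)*sqrt(273): a pole of order 1; residue 245/132 + (175/1716)*sqrt(273).
At -4/7: a pole of order 1; residue -245/66.
At 1/2 + (1/14)*sqrt(273): a pole of order 1; residue 245/132 - (175/1716)*sqrt(273).


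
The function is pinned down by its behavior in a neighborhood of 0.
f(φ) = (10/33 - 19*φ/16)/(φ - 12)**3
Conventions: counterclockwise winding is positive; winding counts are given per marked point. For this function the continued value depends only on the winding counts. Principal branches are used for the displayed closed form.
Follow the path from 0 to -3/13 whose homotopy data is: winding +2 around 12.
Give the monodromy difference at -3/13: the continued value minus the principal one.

Continued minus principal equals 0.

The function is rational, hence single-valued: continuing it around any pole returns the same value, so the difference is 0.


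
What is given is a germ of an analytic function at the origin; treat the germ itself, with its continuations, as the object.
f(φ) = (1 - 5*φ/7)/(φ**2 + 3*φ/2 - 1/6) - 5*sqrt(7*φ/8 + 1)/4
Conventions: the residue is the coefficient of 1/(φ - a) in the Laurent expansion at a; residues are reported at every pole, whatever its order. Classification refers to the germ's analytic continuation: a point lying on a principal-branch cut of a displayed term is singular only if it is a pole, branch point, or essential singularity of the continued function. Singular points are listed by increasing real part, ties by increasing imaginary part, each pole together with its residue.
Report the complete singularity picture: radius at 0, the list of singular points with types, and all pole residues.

Denominator factor (φ**2 + 3*φ/2 - 1/6): discriminant 35/12, real irrational roots -3/4 + (1/12)*sqrt(105) and -3/4 - (1/12)*sqrt(105); poles of order 1, moduli -3/4 + (1/12)*sqrt(105) and 3/4 + (1/12)*sqrt(105).
Branch term (-5/4)*sqrt(1 - φ/(-8/7)): its argument vanishes at φ = -8/7, a square-root branch point, modulus 8/7.
The radius of convergence is the smallest modulus among the singular points: -3/4 + (1/12)*sqrt(105).
The branch term is analytic at -3/4 - (1/12)*sqrt(105) and contributes nothing to the residue; only the rational part matters.
The factor φ**2 + 3*φ/2 - 1/6 splits as (φ - a)(φ - a') with a = -3/4 - (1/12)*sqrt(105), a' = -3/4 + (1/12)*sqrt(105). At the order-1 pole a set g(φ) = (φ - a)*(rational part) = [1 - 5*φ/7] / (φ - a').
Simple pole: residue = g(a) at a = -3/4 - (1/12)*sqrt(105), which is -5/14 - (43/490)*sqrt(105).
The branch term is analytic at -3/4 + (1/12)*sqrt(105) and contributes nothing to the residue; only the rational part matters.
The factor φ**2 + 3*φ/2 - 1/6 splits as (φ - a)(φ - a') with a = -3/4 + (1/12)*sqrt(105), a' = -3/4 - (1/12)*sqrt(105). At the order-1 pole a set g(φ) = (φ - a)*(rational part) = [1 - 5*φ/7] / (φ - a').
Simple pole: residue = g(a) at a = -3/4 + (1/12)*sqrt(105), which is -5/14 + (43/490)*sqrt(105).
List the singular points by increasing real part (a conjugate pair: the negative imaginary part first).

Radius of convergence at 0: -3/4 + (1/12)*sqrt(105).
At -3/4 - (1/12)*sqrt(105): a pole of order 1; residue -5/14 - (43/490)*sqrt(105).
At -8/7: an algebraic (square-root) branch point.
At -3/4 + (1/12)*sqrt(105): a pole of order 1; residue -5/14 + (43/490)*sqrt(105).
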